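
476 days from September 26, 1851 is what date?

January 14, 1853

Counting forward 476 days from September 26, 1851.
September has 30 days, so 30 − 26 = 4 days remain after September 26, 1851; 476 − 4 = 472 left.
October 1851 has 31 days: 472 − 31 = 441 left.
November 1851 has 30 days: 441 − 30 = 411 left.
December 1851 has 31 days: 411 − 31 = 380 left.
January 1852 has 31 days: 380 − 31 = 349 left.
February 1852 has 29 days (1852 is a leap year): 349 − 29 = 320 left.
March 1852 has 31 days: 320 − 31 = 289 left.
April 1852 has 30 days: 289 − 30 = 259 left.
May 1852 has 31 days: 259 − 31 = 228 left.
June 1852 has 30 days: 228 − 30 = 198 left.
July 1852 has 31 days: 198 − 31 = 167 left.
August 1852 has 31 days: 167 − 31 = 136 left.
September 1852 has 30 days: 136 − 30 = 106 left.
October 1852 has 31 days: 106 − 31 = 75 left.
November 1852 has 30 days: 75 − 30 = 45 left.
December 1852 has 31 days: 45 − 31 = 14 left.
14 days into January 1853 → January 14, 1853.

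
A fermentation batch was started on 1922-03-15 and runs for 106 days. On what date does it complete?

Adding 106 days from March 15, 1922.
March has 31 days, so 31 − 15 = 16 days remain after March 15, 1922; 106 − 16 = 90 left.
April 1922 has 30 days: 90 − 30 = 60 left.
May 1922 has 31 days: 60 − 31 = 29 left.
29 days into June 1922 → June 29, 1922.

June 29, 1922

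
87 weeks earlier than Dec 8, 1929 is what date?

Going back 87 weeks = 609 days from December 8, 1929.
Going back 8 days from December 8, 1929 reaches the end of the previous month; 609 − 8 = 601 left.
November 1929 has 30 days: 601 − 30 = 571 left.
October 1929 has 31 days: 571 − 31 = 540 left.
September 1929 has 30 days: 540 − 30 = 510 left.
August 1929 has 31 days: 510 − 31 = 479 left.
July 1929 has 31 days: 479 − 31 = 448 left.
June 1929 has 30 days: 448 − 30 = 418 left.
May 1929 has 31 days: 418 − 31 = 387 left.
April 1929 has 30 days: 387 − 30 = 357 left.
March 1929 has 31 days: 357 − 31 = 326 left.
February 1929 has 28 days (1929 is not a leap year): 326 − 28 = 298 left.
January 1929 has 31 days: 298 − 31 = 267 left.
December 1928 has 31 days: 267 − 31 = 236 left.
November 1928 has 30 days: 236 − 30 = 206 left.
October 1928 has 31 days: 206 − 31 = 175 left.
September 1928 has 30 days: 175 − 30 = 145 left.
August 1928 has 31 days: 145 − 31 = 114 left.
July 1928 has 31 days: 114 − 31 = 83 left.
June 1928 has 30 days: 83 − 30 = 53 left.
May 1928 has 31 days: 53 − 31 = 22 left.
April 1928 has 30 days; 30 − 22 = 8 → April 8, 1928.

April 8, 1928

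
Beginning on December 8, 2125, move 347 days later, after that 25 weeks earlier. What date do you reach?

May 29, 2126

Counting forward 347 days from December 8, 2125:
December has 31 days, so 31 − 8 = 23 days remain after December 8, 2125; 347 − 23 = 324 left.
January 2126 has 31 days: 324 − 31 = 293 left.
February 2126 has 28 days (2126 is not a leap year): 293 − 28 = 265 left.
March 2126 has 31 days: 265 − 31 = 234 left.
April 2126 has 30 days: 234 − 30 = 204 left.
May 2126 has 31 days: 204 − 31 = 173 left.
June 2126 has 30 days: 173 − 30 = 143 left.
July 2126 has 31 days: 143 − 31 = 112 left.
August 2126 has 31 days: 112 − 31 = 81 left.
September 2126 has 30 days: 81 − 30 = 51 left.
October 2126 has 31 days: 51 − 31 = 20 left.
20 days into November 2126 → November 20, 2126.
Counting back 25 weeks (= 175 days) from November 20, 2126:
Going back 20 days from November 20, 2126 reaches the end of the previous month; 175 − 20 = 155 left.
October 2126 has 31 days: 155 − 31 = 124 left.
September 2126 has 30 days: 124 − 30 = 94 left.
August 2126 has 31 days: 94 − 31 = 63 left.
July 2126 has 31 days: 63 − 31 = 32 left.
June 2126 has 30 days: 32 − 30 = 2 left.
May 2126 has 31 days; 31 − 2 = 29 → May 29, 2126.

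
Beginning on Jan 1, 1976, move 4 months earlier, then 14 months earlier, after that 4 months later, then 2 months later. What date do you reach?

January 1, 1975

Subtracting 4 months from January 1, 1976:
month 1 − 4 = -3, which is month 9 of year 1975 → September 1975.
Day 1 is valid in September, giving September 1, 1975.
Going back 14 months from September 1, 1975:
month 9 − 14 = -5, which is month 7 of year 1974 → July 1974.
Day 1 is valid in July, giving July 1, 1974.
Counting forward 4 months from July 1, 1974:
month 7 + 4 = 11 → November 1974.
Day 1 is valid in November, giving November 1, 1974.
Adding 2 months from November 1, 1974:
month 11 + 2 = 13, which is month 1 of year 1975 → January 1975.
Day 1 is valid in January, giving January 1, 1975.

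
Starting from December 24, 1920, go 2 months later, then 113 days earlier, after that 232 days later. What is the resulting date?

Adding 2 months from December 24, 1920:
month 12 + 2 = 14, which is month 2 of year 1921 → February 1921.
Day 24 is valid in February, giving February 24, 1921.
Counting back 113 days from February 24, 1921:
Going back 24 days from February 24, 1921 reaches the end of the previous month; 113 − 24 = 89 left.
January 1921 has 31 days: 89 − 31 = 58 left.
December 1920 has 31 days: 58 − 31 = 27 left.
November 1920 has 30 days; 30 − 27 = 3 → November 3, 1920.
Counting forward 232 days from November 3, 1920:
November has 30 days, so 30 − 3 = 27 days remain after November 3, 1920; 232 − 27 = 205 left.
December 1920 has 31 days: 205 − 31 = 174 left.
January 1921 has 31 days: 174 − 31 = 143 left.
February 1921 has 28 days (1921 is not a leap year): 143 − 28 = 115 left.
March 1921 has 31 days: 115 − 31 = 84 left.
April 1921 has 30 days: 84 − 30 = 54 left.
May 1921 has 31 days: 54 − 31 = 23 left.
23 days into June 1921 → June 23, 1921.

June 23, 1921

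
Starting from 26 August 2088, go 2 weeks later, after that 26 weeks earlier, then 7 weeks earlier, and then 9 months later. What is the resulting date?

October 22, 2088

Advancing 2 weeks (= 14 days) from August 26, 2088:
August has 31 days, so 31 − 26 = 5 days remain after August 26, 2088; 14 − 5 = 9 left.
9 days into September 2088 → September 9, 2088.
Counting back 26 weeks (= 182 days) from September 9, 2088:
Going back 9 days from September 9, 2088 reaches the end of the previous month; 182 − 9 = 173 left.
August 2088 has 31 days: 173 − 31 = 142 left.
July 2088 has 31 days: 142 − 31 = 111 left.
June 2088 has 30 days: 111 − 30 = 81 left.
May 2088 has 31 days: 81 − 31 = 50 left.
April 2088 has 30 days: 50 − 30 = 20 left.
March 2088 has 31 days; 31 − 20 = 11 → March 11, 2088.
Counting back 7 weeks (= 49 days) from March 11, 2088:
Going back 11 days from March 11, 2088 reaches the end of the previous month; 49 − 11 = 38 left.
February 2088 has 29 days (2088 is a leap year): 38 − 29 = 9 left.
January 2088 has 31 days; 31 − 9 = 22 → January 22, 2088.
Advancing 9 months from January 22, 2088:
month 1 + 9 = 10 → October 2088.
Day 22 is valid in October, giving October 22, 2088.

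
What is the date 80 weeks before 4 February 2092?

Subtracting 80 weeks = 560 days from February 4, 2092.
Going back 4 days from February 4, 2092 reaches the end of the previous month; 560 − 4 = 556 left.
January 2092 has 31 days: 556 − 31 = 525 left.
December 2091 has 31 days: 525 − 31 = 494 left.
November 2091 has 30 days: 494 − 30 = 464 left.
October 2091 has 31 days: 464 − 31 = 433 left.
September 2091 has 30 days: 433 − 30 = 403 left.
August 2091 has 31 days: 403 − 31 = 372 left.
July 2091 has 31 days: 372 − 31 = 341 left.
June 2091 has 30 days: 341 − 30 = 311 left.
May 2091 has 31 days: 311 − 31 = 280 left.
April 2091 has 30 days: 280 − 30 = 250 left.
March 2091 has 31 days: 250 − 31 = 219 left.
February 2091 has 28 days (2091 is not a leap year): 219 − 28 = 191 left.
January 2091 has 31 days: 191 − 31 = 160 left.
December 2090 has 31 days: 160 − 31 = 129 left.
November 2090 has 30 days: 129 − 30 = 99 left.
October 2090 has 31 days: 99 − 31 = 68 left.
September 2090 has 30 days: 68 − 30 = 38 left.
August 2090 has 31 days: 38 − 31 = 7 left.
July 2090 has 31 days; 31 − 7 = 24 → July 24, 2090.

July 24, 2090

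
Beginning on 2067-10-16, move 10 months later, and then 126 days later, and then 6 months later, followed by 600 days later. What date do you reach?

Advancing 10 months from October 16, 2067:
month 10 + 10 = 20, which is month 8 of year 2068 → August 2068.
Day 16 is valid in August, giving August 16, 2068.
Adding 126 days from August 16, 2068:
August has 31 days, so 31 − 16 = 15 days remain after August 16, 2068; 126 − 15 = 111 left.
September 2068 has 30 days: 111 − 30 = 81 left.
October 2068 has 31 days: 81 − 31 = 50 left.
November 2068 has 30 days: 50 − 30 = 20 left.
20 days into December 2068 → December 20, 2068.
Advancing 6 months from December 20, 2068:
month 12 + 6 = 18, which is month 6 of year 2069 → June 2069.
Day 20 is valid in June, giving June 20, 2069.
Adding 600 days from June 20, 2069:
June has 30 days, so 30 − 20 = 10 days remain after June 20, 2069; 600 − 10 = 590 left.
July 2069 has 31 days: 590 − 31 = 559 left.
August 2069 has 31 days: 559 − 31 = 528 left.
September 2069 has 30 days: 528 − 30 = 498 left.
October 2069 has 31 days: 498 − 31 = 467 left.
November 2069 has 30 days: 467 − 30 = 437 left.
December 2069 has 31 days: 437 − 31 = 406 left.
January 2070 has 31 days: 406 − 31 = 375 left.
February 2070 has 28 days (2070 is not a leap year): 375 − 28 = 347 left.
March 2070 has 31 days: 347 − 31 = 316 left.
April 2070 has 30 days: 316 − 30 = 286 left.
May 2070 has 31 days: 286 − 31 = 255 left.
June 2070 has 30 days: 255 − 30 = 225 left.
July 2070 has 31 days: 225 − 31 = 194 left.
August 2070 has 31 days: 194 − 31 = 163 left.
September 2070 has 30 days: 163 − 30 = 133 left.
October 2070 has 31 days: 133 − 31 = 102 left.
November 2070 has 30 days: 102 − 30 = 72 left.
December 2070 has 31 days: 72 − 31 = 41 left.
January 2071 has 31 days: 41 − 31 = 10 left.
10 days into February 2071 → February 10, 2071.

February 10, 2071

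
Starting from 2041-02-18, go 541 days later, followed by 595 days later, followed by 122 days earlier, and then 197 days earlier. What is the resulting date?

May 16, 2043

Advancing 541 days from February 18, 2041:
February has 28 days, so 28 − 18 = 10 days remain after February 18, 2041; 541 − 10 = 531 left.
March 2041 has 31 days: 531 − 31 = 500 left.
April 2041 has 30 days: 500 − 30 = 470 left.
May 2041 has 31 days: 470 − 31 = 439 left.
June 2041 has 30 days: 439 − 30 = 409 left.
July 2041 has 31 days: 409 − 31 = 378 left.
August 2041 has 31 days: 378 − 31 = 347 left.
September 2041 has 30 days: 347 − 30 = 317 left.
October 2041 has 31 days: 317 − 31 = 286 left.
November 2041 has 30 days: 286 − 30 = 256 left.
December 2041 has 31 days: 256 − 31 = 225 left.
January 2042 has 31 days: 225 − 31 = 194 left.
February 2042 has 28 days (2042 is not a leap year): 194 − 28 = 166 left.
March 2042 has 31 days: 166 − 31 = 135 left.
April 2042 has 30 days: 135 − 30 = 105 left.
May 2042 has 31 days: 105 − 31 = 74 left.
June 2042 has 30 days: 74 − 30 = 44 left.
July 2042 has 31 days: 44 − 31 = 13 left.
13 days into August 2042 → August 13, 2042.
Counting forward 595 days from August 13, 2042:
August has 31 days, so 31 − 13 = 18 days remain after August 13, 2042; 595 − 18 = 577 left.
September 2042 has 30 days: 577 − 30 = 547 left.
October 2042 has 31 days: 547 − 31 = 516 left.
November 2042 has 30 days: 516 − 30 = 486 left.
December 2042 has 31 days: 486 − 31 = 455 left.
January 2043 has 31 days: 455 − 31 = 424 left.
February 2043 has 28 days (2043 is not a leap year): 424 − 28 = 396 left.
March 2043 has 31 days: 396 − 31 = 365 left.
April 2043 has 30 days: 365 − 30 = 335 left.
May 2043 has 31 days: 335 − 31 = 304 left.
June 2043 has 30 days: 304 − 30 = 274 left.
July 2043 has 31 days: 274 − 31 = 243 left.
August 2043 has 31 days: 243 − 31 = 212 left.
September 2043 has 30 days: 212 − 30 = 182 left.
October 2043 has 31 days: 182 − 31 = 151 left.
November 2043 has 30 days: 151 − 30 = 121 left.
December 2043 has 31 days: 121 − 31 = 90 left.
January 2044 has 31 days: 90 − 31 = 59 left.
February 2044 has 29 days (2044 is a leap year): 59 − 29 = 30 left.
30 days into March 2044 → March 30, 2044.
Subtracting 122 days from March 30, 2044:
Going back 30 days from March 30, 2044 reaches the end of the previous month; 122 − 30 = 92 left.
February 2044 has 29 days (2044 is a leap year): 92 − 29 = 63 left.
January 2044 has 31 days: 63 − 31 = 32 left.
December 2043 has 31 days: 32 − 31 = 1 left.
November 2043 has 30 days; 30 − 1 = 29 → November 29, 2043.
Counting back 197 days from November 29, 2043:
Going back 29 days from November 29, 2043 reaches the end of the previous month; 197 − 29 = 168 left.
October 2043 has 31 days: 168 − 31 = 137 left.
September 2043 has 30 days: 137 − 30 = 107 left.
August 2043 has 31 days: 107 − 31 = 76 left.
July 2043 has 31 days: 76 − 31 = 45 left.
June 2043 has 30 days: 45 − 30 = 15 left.
May 2043 has 31 days; 31 − 15 = 16 → May 16, 2043.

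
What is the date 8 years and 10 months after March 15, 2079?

January 15, 2088

Advancing 8 years and 10 months from March 15, 2079.
+8 years → 2087; month 3 + 10 = 13, which is month 1 of year 2088 → January 2088.
Day 15 is valid in January, giving January 15, 2088.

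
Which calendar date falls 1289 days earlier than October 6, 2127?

March 26, 2124

Going back 1289 days from October 6, 2127.
Going back 6 days from October 6, 2127 reaches the end of the previous month; 1289 − 6 = 1283 left.
September 2127 has 30 days: 1283 − 30 = 1253 left.
August 2127 has 31 days: 1253 − 31 = 1222 left.
July 2127 has 31 days: 1222 − 31 = 1191 left.
June 2127 has 30 days: 1191 − 30 = 1161 left.
May 2127 has 31 days: 1161 − 31 = 1130 left.
April 2127 has 30 days: 1130 − 30 = 1100 left.
March 2127 has 31 days: 1100 − 31 = 1069 left.
February 2127 has 28 days (2127 is not a leap year): 1069 − 28 = 1041 left.
January 2127 has 31 days: 1041 − 31 = 1010 left.
December 2126 has 31 days: 1010 − 31 = 979 left.
November 2126 has 30 days: 979 − 30 = 949 left.
October 2126 has 31 days: 949 − 31 = 918 left.
September 2126 has 30 days: 918 − 30 = 888 left.
August 2126 has 31 days: 888 − 31 = 857 left.
July 2126 has 31 days: 857 − 31 = 826 left.
June 2126 has 30 days: 826 − 30 = 796 left.
May 2126 has 31 days: 796 − 31 = 765 left.
April 2126 has 30 days: 765 − 30 = 735 left.
March 2126 has 31 days: 735 − 31 = 704 left.
February 2126 has 28 days (2126 is not a leap year): 704 − 28 = 676 left.
January 2126 has 31 days: 676 − 31 = 645 left.
December 2125 has 31 days: 645 − 31 = 614 left.
November 2125 has 30 days: 614 − 30 = 584 left.
October 2125 has 31 days: 584 − 31 = 553 left.
September 2125 has 30 days: 553 − 30 = 523 left.
August 2125 has 31 days: 523 − 31 = 492 left.
July 2125 has 31 days: 492 − 31 = 461 left.
June 2125 has 30 days: 461 − 30 = 431 left.
May 2125 has 31 days: 431 − 31 = 400 left.
April 2125 has 30 days: 400 − 30 = 370 left.
March 2125 has 31 days: 370 − 31 = 339 left.
February 2125 has 28 days (2125 is not a leap year): 339 − 28 = 311 left.
January 2125 has 31 days: 311 − 31 = 280 left.
December 2124 has 31 days: 280 − 31 = 249 left.
November 2124 has 30 days: 249 − 30 = 219 left.
October 2124 has 31 days: 219 − 31 = 188 left.
September 2124 has 30 days: 188 − 30 = 158 left.
August 2124 has 31 days: 158 − 31 = 127 left.
July 2124 has 31 days: 127 − 31 = 96 left.
June 2124 has 30 days: 96 − 30 = 66 left.
May 2124 has 31 days: 66 − 31 = 35 left.
April 2124 has 30 days: 35 − 30 = 5 left.
March 2124 has 31 days; 31 − 5 = 26 → March 26, 2124.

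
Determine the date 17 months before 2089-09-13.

Subtracting 17 months from September 13, 2089.
month 9 − 17 = -8, which is month 4 of year 2088 → April 2088.
Day 13 is valid in April, giving April 13, 2088.

April 13, 2088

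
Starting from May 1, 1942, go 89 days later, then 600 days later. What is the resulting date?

Advancing 89 days from May 1, 1942:
May has 31 days, so 31 − 1 = 30 days remain after May 1, 1942; 89 − 30 = 59 left.
June 1942 has 30 days: 59 − 30 = 29 left.
29 days into July 1942 → July 29, 1942.
Adding 600 days from July 29, 1942:
July has 31 days, so 31 − 29 = 2 days remain after July 29, 1942; 600 − 2 = 598 left.
August 1942 has 31 days: 598 − 31 = 567 left.
September 1942 has 30 days: 567 − 30 = 537 left.
October 1942 has 31 days: 537 − 31 = 506 left.
November 1942 has 30 days: 506 − 30 = 476 left.
December 1942 has 31 days: 476 − 31 = 445 left.
January 1943 has 31 days: 445 − 31 = 414 left.
February 1943 has 28 days (1943 is not a leap year): 414 − 28 = 386 left.
March 1943 has 31 days: 386 − 31 = 355 left.
April 1943 has 30 days: 355 − 30 = 325 left.
May 1943 has 31 days: 325 − 31 = 294 left.
June 1943 has 30 days: 294 − 30 = 264 left.
July 1943 has 31 days: 264 − 31 = 233 left.
August 1943 has 31 days: 233 − 31 = 202 left.
September 1943 has 30 days: 202 − 30 = 172 left.
October 1943 has 31 days: 172 − 31 = 141 left.
November 1943 has 30 days: 141 − 30 = 111 left.
December 1943 has 31 days: 111 − 31 = 80 left.
January 1944 has 31 days: 80 − 31 = 49 left.
February 1944 has 29 days (1944 is a leap year): 49 − 29 = 20 left.
20 days into March 1944 → March 20, 1944.

March 20, 1944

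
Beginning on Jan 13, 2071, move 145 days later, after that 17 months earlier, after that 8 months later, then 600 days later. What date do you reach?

April 29, 2072

Counting forward 145 days from January 13, 2071:
January has 31 days, so 31 − 13 = 18 days remain after January 13, 2071; 145 − 18 = 127 left.
February 2071 has 28 days (2071 is not a leap year): 127 − 28 = 99 left.
March 2071 has 31 days: 99 − 31 = 68 left.
April 2071 has 30 days: 68 − 30 = 38 left.
May 2071 has 31 days: 38 − 31 = 7 left.
7 days into June 2071 → June 7, 2071.
Counting back 17 months from June 7, 2071:
month 6 − 17 = -11, which is month 1 of year 2070 → January 2070.
Day 7 is valid in January, giving January 7, 2070.
Adding 8 months from January 7, 2070:
month 1 + 8 = 9 → September 2070.
Day 7 is valid in September, giving September 7, 2070.
Adding 600 days from September 7, 2070:
September has 30 days, so 30 − 7 = 23 days remain after September 7, 2070; 600 − 23 = 577 left.
October 2070 has 31 days: 577 − 31 = 546 left.
November 2070 has 30 days: 546 − 30 = 516 left.
December 2070 has 31 days: 516 − 31 = 485 left.
January 2071 has 31 days: 485 − 31 = 454 left.
February 2071 has 28 days (2071 is not a leap year): 454 − 28 = 426 left.
March 2071 has 31 days: 426 − 31 = 395 left.
April 2071 has 30 days: 395 − 30 = 365 left.
May 2071 has 31 days: 365 − 31 = 334 left.
June 2071 has 30 days: 334 − 30 = 304 left.
July 2071 has 31 days: 304 − 31 = 273 left.
August 2071 has 31 days: 273 − 31 = 242 left.
September 2071 has 30 days: 242 − 30 = 212 left.
October 2071 has 31 days: 212 − 31 = 181 left.
November 2071 has 30 days: 181 − 30 = 151 left.
December 2071 has 31 days: 151 − 31 = 120 left.
January 2072 has 31 days: 120 − 31 = 89 left.
February 2072 has 29 days (2072 is a leap year): 89 − 29 = 60 left.
March 2072 has 31 days: 60 − 31 = 29 left.
29 days into April 2072 → April 29, 2072.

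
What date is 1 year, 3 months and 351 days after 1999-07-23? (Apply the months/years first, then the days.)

Advancing 1 year, 3 months and 351 days from July 23, 1999: first the month/year part, then the days.
+1 year → 2000; month 7 + 3 = 10 → October 2000.
Day 23 is valid in October, giving October 23, 2000.
Now add 351 days from October 23, 2000.
October has 31 days, so 31 − 23 = 8 days remain after October 23, 2000; 351 − 8 = 343 left.
November 2000 has 30 days: 343 − 30 = 313 left.
December 2000 has 31 days: 313 − 31 = 282 left.
January 2001 has 31 days: 282 − 31 = 251 left.
February 2001 has 28 days (2001 is not a leap year): 251 − 28 = 223 left.
March 2001 has 31 days: 223 − 31 = 192 left.
April 2001 has 30 days: 192 − 30 = 162 left.
May 2001 has 31 days: 162 − 31 = 131 left.
June 2001 has 30 days: 131 − 30 = 101 left.
July 2001 has 31 days: 101 − 31 = 70 left.
August 2001 has 31 days: 70 − 31 = 39 left.
September 2001 has 30 days: 39 − 30 = 9 left.
9 days into October 2001 → October 9, 2001.

October 9, 2001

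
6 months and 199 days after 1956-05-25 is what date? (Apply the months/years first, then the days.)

June 12, 1957

Adding 6 months and 199 days from May 25, 1956: first the month/year part, then the days.
month 5 + 6 = 11 → November 1956.
Day 25 is valid in November, giving November 25, 1956.
Now add 199 days from November 25, 1956.
November has 30 days, so 30 − 25 = 5 days remain after November 25, 1956; 199 − 5 = 194 left.
December 1956 has 31 days: 194 − 31 = 163 left.
January 1957 has 31 days: 163 − 31 = 132 left.
February 1957 has 28 days (1957 is not a leap year): 132 − 28 = 104 left.
March 1957 has 31 days: 104 − 31 = 73 left.
April 1957 has 30 days: 73 − 30 = 43 left.
May 1957 has 31 days: 43 − 31 = 12 left.
12 days into June 1957 → June 12, 1957.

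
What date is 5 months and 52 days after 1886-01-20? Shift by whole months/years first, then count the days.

Adding 5 months and 52 days from January 20, 1886: first the month/year part, then the days.
month 1 + 5 = 6 → June 1886.
Day 20 is valid in June, giving June 20, 1886.
Now add 52 days from June 20, 1886.
June has 30 days, so 30 − 20 = 10 days remain after June 20, 1886; 52 − 10 = 42 left.
July 1886 has 31 days: 42 − 31 = 11 left.
11 days into August 1886 → August 11, 1886.

August 11, 1886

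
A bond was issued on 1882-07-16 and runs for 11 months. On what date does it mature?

Counting forward 11 months from July 16, 1882.
month 7 + 11 = 18, which is month 6 of year 1883 → June 1883.
Day 16 is valid in June, giving June 16, 1883.

June 16, 1883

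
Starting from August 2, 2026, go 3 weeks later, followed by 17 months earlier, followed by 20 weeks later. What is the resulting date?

Advancing 3 weeks (= 21 days) from August 2, 2026:
August has 31 days; 2 + 21 = 23, still in August.
Counting back 17 months from August 23, 2026:
month 8 − 17 = -9, which is month 3 of year 2025 → March 2025.
Day 23 is valid in March, giving March 23, 2025.
Counting forward 20 weeks (= 140 days) from March 23, 2025:
March has 31 days, so 31 − 23 = 8 days remain after March 23, 2025; 140 − 8 = 132 left.
April 2025 has 30 days: 132 − 30 = 102 left.
May 2025 has 31 days: 102 − 31 = 71 left.
June 2025 has 30 days: 71 − 30 = 41 left.
July 2025 has 31 days: 41 − 31 = 10 left.
10 days into August 2025 → August 10, 2025.

August 10, 2025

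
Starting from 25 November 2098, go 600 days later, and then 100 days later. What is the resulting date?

October 26, 2100

Counting forward 600 days from November 25, 2098:
November has 30 days, so 30 − 25 = 5 days remain after November 25, 2098; 600 − 5 = 595 left.
December 2098 has 31 days: 595 − 31 = 564 left.
January 2099 has 31 days: 564 − 31 = 533 left.
February 2099 has 28 days (2099 is not a leap year): 533 − 28 = 505 left.
March 2099 has 31 days: 505 − 31 = 474 left.
April 2099 has 30 days: 474 − 30 = 444 left.
May 2099 has 31 days: 444 − 31 = 413 left.
June 2099 has 30 days: 413 − 30 = 383 left.
July 2099 has 31 days: 383 − 31 = 352 left.
August 2099 has 31 days: 352 − 31 = 321 left.
September 2099 has 30 days: 321 − 30 = 291 left.
October 2099 has 31 days: 291 − 31 = 260 left.
November 2099 has 30 days: 260 − 30 = 230 left.
December 2099 has 31 days: 230 − 31 = 199 left.
January 2100 has 31 days: 199 − 31 = 168 left.
February 2100 has 28 days (2100 is not a leap year (divisible by 100 but not 400)): 168 − 28 = 140 left.
March 2100 has 31 days: 140 − 31 = 109 left.
April 2100 has 30 days: 109 − 30 = 79 left.
May 2100 has 31 days: 79 − 31 = 48 left.
June 2100 has 30 days: 48 − 30 = 18 left.
18 days into July 2100 → July 18, 2100.
Counting forward 100 days from July 18, 2100:
July has 31 days, so 31 − 18 = 13 days remain after July 18, 2100; 100 − 13 = 87 left.
August 2100 has 31 days: 87 − 31 = 56 left.
September 2100 has 30 days: 56 − 30 = 26 left.
26 days into October 2100 → October 26, 2100.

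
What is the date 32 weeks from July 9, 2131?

February 18, 2132

Counting forward 32 weeks = 224 days from July 9, 2131.
July has 31 days, so 31 − 9 = 22 days remain after July 9, 2131; 224 − 22 = 202 left.
August 2131 has 31 days: 202 − 31 = 171 left.
September 2131 has 30 days: 171 − 30 = 141 left.
October 2131 has 31 days: 141 − 31 = 110 left.
November 2131 has 30 days: 110 − 30 = 80 left.
December 2131 has 31 days: 80 − 31 = 49 left.
January 2132 has 31 days: 49 − 31 = 18 left.
18 days into February 2132 → February 18, 2132.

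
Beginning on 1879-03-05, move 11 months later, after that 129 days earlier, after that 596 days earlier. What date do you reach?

February 10, 1878

Counting forward 11 months from March 5, 1879:
month 3 + 11 = 14, which is month 2 of year 1880 → February 1880.
Day 5 is valid in February, giving February 5, 1880.
Counting back 129 days from February 5, 1880:
Going back 5 days from February 5, 1880 reaches the end of the previous month; 129 − 5 = 124 left.
January 1880 has 31 days: 124 − 31 = 93 left.
December 1879 has 31 days: 93 − 31 = 62 left.
November 1879 has 30 days: 62 − 30 = 32 left.
October 1879 has 31 days: 32 − 31 = 1 left.
September 1879 has 30 days; 30 − 1 = 29 → September 29, 1879.
Going back 596 days from September 29, 1879:
Going back 29 days from September 29, 1879 reaches the end of the previous month; 596 − 29 = 567 left.
August 1879 has 31 days: 567 − 31 = 536 left.
July 1879 has 31 days: 536 − 31 = 505 left.
June 1879 has 30 days: 505 − 30 = 475 left.
May 1879 has 31 days: 475 − 31 = 444 left.
April 1879 has 30 days: 444 − 30 = 414 left.
March 1879 has 31 days: 414 − 31 = 383 left.
February 1879 has 28 days (1879 is not a leap year): 383 − 28 = 355 left.
January 1879 has 31 days: 355 − 31 = 324 left.
December 1878 has 31 days: 324 − 31 = 293 left.
November 1878 has 30 days: 293 − 30 = 263 left.
October 1878 has 31 days: 263 − 31 = 232 left.
September 1878 has 30 days: 232 − 30 = 202 left.
August 1878 has 31 days: 202 − 31 = 171 left.
July 1878 has 31 days: 171 − 31 = 140 left.
June 1878 has 30 days: 140 − 30 = 110 left.
May 1878 has 31 days: 110 − 31 = 79 left.
April 1878 has 30 days: 79 − 30 = 49 left.
March 1878 has 31 days: 49 − 31 = 18 left.
February 1878 has 28 days; 28 − 18 = 10 → February 10, 1878.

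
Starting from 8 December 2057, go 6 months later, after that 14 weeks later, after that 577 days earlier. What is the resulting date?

February 14, 2057

Advancing 6 months from December 8, 2057:
month 12 + 6 = 18, which is month 6 of year 2058 → June 2058.
Day 8 is valid in June, giving June 8, 2058.
Adding 14 weeks (= 98 days) from June 8, 2058:
June has 30 days, so 30 − 8 = 22 days remain after June 8, 2058; 98 − 22 = 76 left.
July 2058 has 31 days: 76 − 31 = 45 left.
August 2058 has 31 days: 45 − 31 = 14 left.
14 days into September 2058 → September 14, 2058.
Subtracting 577 days from September 14, 2058:
Going back 14 days from September 14, 2058 reaches the end of the previous month; 577 − 14 = 563 left.
August 2058 has 31 days: 563 − 31 = 532 left.
July 2058 has 31 days: 532 − 31 = 501 left.
June 2058 has 30 days: 501 − 30 = 471 left.
May 2058 has 31 days: 471 − 31 = 440 left.
April 2058 has 30 days: 440 − 30 = 410 left.
March 2058 has 31 days: 410 − 31 = 379 left.
February 2058 has 28 days (2058 is not a leap year): 379 − 28 = 351 left.
January 2058 has 31 days: 351 − 31 = 320 left.
December 2057 has 31 days: 320 − 31 = 289 left.
November 2057 has 30 days: 289 − 30 = 259 left.
October 2057 has 31 days: 259 − 31 = 228 left.
September 2057 has 30 days: 228 − 30 = 198 left.
August 2057 has 31 days: 198 − 31 = 167 left.
July 2057 has 31 days: 167 − 31 = 136 left.
June 2057 has 30 days: 136 − 30 = 106 left.
May 2057 has 31 days: 106 − 31 = 75 left.
April 2057 has 30 days: 75 − 30 = 45 left.
March 2057 has 31 days: 45 − 31 = 14 left.
February 2057 has 28 days; 28 − 14 = 14 → February 14, 2057.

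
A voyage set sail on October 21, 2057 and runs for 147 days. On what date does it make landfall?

Adding 147 days from October 21, 2057.
October has 31 days, so 31 − 21 = 10 days remain after October 21, 2057; 147 − 10 = 137 left.
November 2057 has 30 days: 137 − 30 = 107 left.
December 2057 has 31 days: 107 − 31 = 76 left.
January 2058 has 31 days: 76 − 31 = 45 left.
February 2058 has 28 days (2058 is not a leap year): 45 − 28 = 17 left.
17 days into March 2058 → March 17, 2058.

March 17, 2058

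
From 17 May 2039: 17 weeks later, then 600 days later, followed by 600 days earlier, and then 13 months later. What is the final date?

Adding 17 weeks (= 119 days) from May 17, 2039:
May has 31 days, so 31 − 17 = 14 days remain after May 17, 2039; 119 − 14 = 105 left.
June 2039 has 30 days: 105 − 30 = 75 left.
July 2039 has 31 days: 75 − 31 = 44 left.
August 2039 has 31 days: 44 − 31 = 13 left.
13 days into September 2039 → September 13, 2039.
Adding 600 days from September 13, 2039:
September has 30 days, so 30 − 13 = 17 days remain after September 13, 2039; 600 − 17 = 583 left.
October 2039 has 31 days: 583 − 31 = 552 left.
November 2039 has 30 days: 552 − 30 = 522 left.
December 2039 has 31 days: 522 − 31 = 491 left.
January 2040 has 31 days: 491 − 31 = 460 left.
February 2040 has 29 days (2040 is a leap year): 460 − 29 = 431 left.
March 2040 has 31 days: 431 − 31 = 400 left.
April 2040 has 30 days: 400 − 30 = 370 left.
May 2040 has 31 days: 370 − 31 = 339 left.
June 2040 has 30 days: 339 − 30 = 309 left.
July 2040 has 31 days: 309 − 31 = 278 left.
August 2040 has 31 days: 278 − 31 = 247 left.
September 2040 has 30 days: 247 − 30 = 217 left.
October 2040 has 31 days: 217 − 31 = 186 left.
November 2040 has 30 days: 186 − 30 = 156 left.
December 2040 has 31 days: 156 − 31 = 125 left.
January 2041 has 31 days: 125 − 31 = 94 left.
February 2041 has 28 days (2041 is not a leap year): 94 − 28 = 66 left.
March 2041 has 31 days: 66 − 31 = 35 left.
April 2041 has 30 days: 35 − 30 = 5 left.
5 days into May 2041 → May 5, 2041.
Going back 600 days from May 5, 2041:
Going back 5 days from May 5, 2041 reaches the end of the previous month; 600 − 5 = 595 left.
April 2041 has 30 days: 595 − 30 = 565 left.
March 2041 has 31 days: 565 − 31 = 534 left.
February 2041 has 28 days (2041 is not a leap year): 534 − 28 = 506 left.
January 2041 has 31 days: 506 − 31 = 475 left.
December 2040 has 31 days: 475 − 31 = 444 left.
November 2040 has 30 days: 444 − 30 = 414 left.
October 2040 has 31 days: 414 − 31 = 383 left.
September 2040 has 30 days: 383 − 30 = 353 left.
August 2040 has 31 days: 353 − 31 = 322 left.
July 2040 has 31 days: 322 − 31 = 291 left.
June 2040 has 30 days: 291 − 30 = 261 left.
May 2040 has 31 days: 261 − 31 = 230 left.
April 2040 has 30 days: 230 − 30 = 200 left.
March 2040 has 31 days: 200 − 31 = 169 left.
February 2040 has 29 days (2040 is a leap year): 169 − 29 = 140 left.
January 2040 has 31 days: 140 − 31 = 109 left.
December 2039 has 31 days: 109 − 31 = 78 left.
November 2039 has 30 days: 78 − 30 = 48 left.
October 2039 has 31 days: 48 − 31 = 17 left.
September 2039 has 30 days; 30 − 17 = 13 → September 13, 2039.
Counting forward 13 months from September 13, 2039:
month 9 + 13 = 22, which is month 10 of year 2040 → October 2040.
Day 13 is valid in October, giving October 13, 2040.

October 13, 2040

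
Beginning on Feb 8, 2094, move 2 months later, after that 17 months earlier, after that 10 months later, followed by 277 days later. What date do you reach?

June 12, 2094

Adding 2 months from February 8, 2094:
month 2 + 2 = 4 → April 2094.
Day 8 is valid in April, giving April 8, 2094.
Counting back 17 months from April 8, 2094:
month 4 − 17 = -13, which is month 11 of year 2092 → November 2092.
Day 8 is valid in November, giving November 8, 2092.
Adding 10 months from November 8, 2092:
month 11 + 10 = 21, which is month 9 of year 2093 → September 2093.
Day 8 is valid in September, giving September 8, 2093.
Advancing 277 days from September 8, 2093:
September has 30 days, so 30 − 8 = 22 days remain after September 8, 2093; 277 − 22 = 255 left.
October 2093 has 31 days: 255 − 31 = 224 left.
November 2093 has 30 days: 224 − 30 = 194 left.
December 2093 has 31 days: 194 − 31 = 163 left.
January 2094 has 31 days: 163 − 31 = 132 left.
February 2094 has 28 days (2094 is not a leap year): 132 − 28 = 104 left.
March 2094 has 31 days: 104 − 31 = 73 left.
April 2094 has 30 days: 73 − 30 = 43 left.
May 2094 has 31 days: 43 − 31 = 12 left.
12 days into June 2094 → June 12, 2094.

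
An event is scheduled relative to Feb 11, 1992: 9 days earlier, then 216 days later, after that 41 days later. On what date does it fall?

October 16, 1992

Counting back 9 days from February 11, 1992:
11 − 9 = 2, still in February 1992.
Adding 216 days from February 2, 1992:
February has 29 days, so 29 − 2 = 27 days remain after February 2, 1992; 216 − 27 = 189 left.
March 1992 has 31 days: 189 − 31 = 158 left.
April 1992 has 30 days: 158 − 30 = 128 left.
May 1992 has 31 days: 128 − 31 = 97 left.
June 1992 has 30 days: 97 − 30 = 67 left.
July 1992 has 31 days: 67 − 31 = 36 left.
August 1992 has 31 days: 36 − 31 = 5 left.
5 days into September 1992 → September 5, 1992.
Adding 41 days from September 5, 1992:
September has 30 days, so 30 − 5 = 25 days remain after September 5, 1992; 41 − 25 = 16 left.
16 days into October 1992 → October 16, 1992.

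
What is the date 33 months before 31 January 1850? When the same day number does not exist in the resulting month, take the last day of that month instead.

April 30, 1847

Counting back 33 months from January 31, 1850.
month 1 − 33 = -32, which is month 4 of year 1847 → April 1847.
April 1847 has only 30 days and the start was day 31, so the date clamps to April 30, 1847.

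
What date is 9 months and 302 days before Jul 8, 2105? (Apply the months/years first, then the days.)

December 11, 2103

Subtracting 9 months and 302 days from July 8, 2105: first the month/year part, then the days.
month 7 − 9 = -2, which is month 10 of year 2104 → October 2104.
Day 8 is valid in October, giving October 8, 2104.
Now subtract 302 days from October 8, 2104.
Going back 8 days from October 8, 2104 reaches the end of the previous month; 302 − 8 = 294 left.
September 2104 has 30 days: 294 − 30 = 264 left.
August 2104 has 31 days: 264 − 31 = 233 left.
July 2104 has 31 days: 233 − 31 = 202 left.
June 2104 has 30 days: 202 − 30 = 172 left.
May 2104 has 31 days: 172 − 31 = 141 left.
April 2104 has 30 days: 141 − 30 = 111 left.
March 2104 has 31 days: 111 − 31 = 80 left.
February 2104 has 29 days (2104 is a leap year): 80 − 29 = 51 left.
January 2104 has 31 days: 51 − 31 = 20 left.
December 2103 has 31 days; 31 − 20 = 11 → December 11, 2103.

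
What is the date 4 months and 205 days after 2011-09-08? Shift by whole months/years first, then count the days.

Adding 4 months and 205 days from September 8, 2011: first the month/year part, then the days.
month 9 + 4 = 13, which is month 1 of year 2012 → January 2012.
Day 8 is valid in January, giving January 8, 2012.
Now add 205 days from January 8, 2012.
January has 31 days, so 31 − 8 = 23 days remain after January 8, 2012; 205 − 23 = 182 left.
February 2012 has 29 days (2012 is a leap year): 182 − 29 = 153 left.
March 2012 has 31 days: 153 − 31 = 122 left.
April 2012 has 30 days: 122 − 30 = 92 left.
May 2012 has 31 days: 92 − 31 = 61 left.
June 2012 has 30 days: 61 − 30 = 31 left.
31 days into July 2012 → July 31, 2012.

July 31, 2012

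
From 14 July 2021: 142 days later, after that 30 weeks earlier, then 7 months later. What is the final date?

Adding 142 days from July 14, 2021:
July has 31 days, so 31 − 14 = 17 days remain after July 14, 2021; 142 − 17 = 125 left.
August 2021 has 31 days: 125 − 31 = 94 left.
September 2021 has 30 days: 94 − 30 = 64 left.
October 2021 has 31 days: 64 − 31 = 33 left.
November 2021 has 30 days: 33 − 30 = 3 left.
3 days into December 2021 → December 3, 2021.
Going back 30 weeks (= 210 days) from December 3, 2021:
Going back 3 days from December 3, 2021 reaches the end of the previous month; 210 − 3 = 207 left.
November 2021 has 30 days: 207 − 30 = 177 left.
October 2021 has 31 days: 177 − 31 = 146 left.
September 2021 has 30 days: 146 − 30 = 116 left.
August 2021 has 31 days: 116 − 31 = 85 left.
July 2021 has 31 days: 85 − 31 = 54 left.
June 2021 has 30 days: 54 − 30 = 24 left.
May 2021 has 31 days; 31 − 24 = 7 → May 7, 2021.
Adding 7 months from May 7, 2021:
month 5 + 7 = 12 → December 2021.
Day 7 is valid in December, giving December 7, 2021.

December 7, 2021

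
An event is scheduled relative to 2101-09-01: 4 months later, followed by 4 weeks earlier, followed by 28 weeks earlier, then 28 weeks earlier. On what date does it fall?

November 7, 2100

Advancing 4 months from September 1, 2101:
month 9 + 4 = 13, which is month 1 of year 2102 → January 2102.
Day 1 is valid in January, giving January 1, 2102.
Going back 4 weeks (= 28 days) from January 1, 2102:
Going back 1 day from January 1, 2102 reaches the end of the previous month; 28 − 1 = 27 left.
December 2101 has 31 days; 31 − 27 = 4 → December 4, 2101.
Counting back 28 weeks (= 196 days) from December 4, 2101:
Going back 4 days from December 4, 2101 reaches the end of the previous month; 196 − 4 = 192 left.
November 2101 has 30 days: 192 − 30 = 162 left.
October 2101 has 31 days: 162 − 31 = 131 left.
September 2101 has 30 days: 131 − 30 = 101 left.
August 2101 has 31 days: 101 − 31 = 70 left.
July 2101 has 31 days: 70 − 31 = 39 left.
June 2101 has 30 days: 39 − 30 = 9 left.
May 2101 has 31 days; 31 − 9 = 22 → May 22, 2101.
Counting back 28 weeks (= 196 days) from May 22, 2101:
Going back 22 days from May 22, 2101 reaches the end of the previous month; 196 − 22 = 174 left.
April 2101 has 30 days: 174 − 30 = 144 left.
March 2101 has 31 days: 144 − 31 = 113 left.
February 2101 has 28 days (2101 is not a leap year): 113 − 28 = 85 left.
January 2101 has 31 days: 85 − 31 = 54 left.
December 2100 has 31 days: 54 − 31 = 23 left.
November 2100 has 30 days; 30 − 23 = 7 → November 7, 2100.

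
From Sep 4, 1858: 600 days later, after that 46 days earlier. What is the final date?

Advancing 600 days from September 4, 1858:
September has 30 days, so 30 − 4 = 26 days remain after September 4, 1858; 600 − 26 = 574 left.
October 1858 has 31 days: 574 − 31 = 543 left.
November 1858 has 30 days: 543 − 30 = 513 left.
December 1858 has 31 days: 513 − 31 = 482 left.
January 1859 has 31 days: 482 − 31 = 451 left.
February 1859 has 28 days (1859 is not a leap year): 451 − 28 = 423 left.
March 1859 has 31 days: 423 − 31 = 392 left.
April 1859 has 30 days: 392 − 30 = 362 left.
May 1859 has 31 days: 362 − 31 = 331 left.
June 1859 has 30 days: 331 − 30 = 301 left.
July 1859 has 31 days: 301 − 31 = 270 left.
August 1859 has 31 days: 270 − 31 = 239 left.
September 1859 has 30 days: 239 − 30 = 209 left.
October 1859 has 31 days: 209 − 31 = 178 left.
November 1859 has 30 days: 178 − 30 = 148 left.
December 1859 has 31 days: 148 − 31 = 117 left.
January 1860 has 31 days: 117 − 31 = 86 left.
February 1860 has 29 days (1860 is a leap year): 86 − 29 = 57 left.
March 1860 has 31 days: 57 − 31 = 26 left.
26 days into April 1860 → April 26, 1860.
Counting back 46 days from April 26, 1860:
Going back 26 days from April 26, 1860 reaches the end of the previous month; 46 − 26 = 20 left.
March 1860 has 31 days; 31 − 20 = 11 → March 11, 1860.

March 11, 1860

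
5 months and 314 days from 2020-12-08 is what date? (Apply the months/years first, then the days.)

Counting forward 5 months and 314 days from December 8, 2020: first the month/year part, then the days.
month 12 + 5 = 17, which is month 5 of year 2021 → May 2021.
Day 8 is valid in May, giving May 8, 2021.
Now add 314 days from May 8, 2021.
May has 31 days, so 31 − 8 = 23 days remain after May 8, 2021; 314 − 23 = 291 left.
June 2021 has 30 days: 291 − 30 = 261 left.
July 2021 has 31 days: 261 − 31 = 230 left.
August 2021 has 31 days: 230 − 31 = 199 left.
September 2021 has 30 days: 199 − 30 = 169 left.
October 2021 has 31 days: 169 − 31 = 138 left.
November 2021 has 30 days: 138 − 30 = 108 left.
December 2021 has 31 days: 108 − 31 = 77 left.
January 2022 has 31 days: 77 − 31 = 46 left.
February 2022 has 28 days (2022 is not a leap year): 46 − 28 = 18 left.
18 days into March 2022 → March 18, 2022.

March 18, 2022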